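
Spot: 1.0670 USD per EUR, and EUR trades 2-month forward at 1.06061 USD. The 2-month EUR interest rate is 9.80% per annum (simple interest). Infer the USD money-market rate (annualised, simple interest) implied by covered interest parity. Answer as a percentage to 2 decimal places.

6.15%

T = 2/12 years.
By CIP, F/S equals the USD-to-EUR growth ratio: 1.06061/1.067 = 0.9940112.
EUR growth factor: 1 + 0.0980×2/12 = 1.0163333.
So the USD growth factor = 1.0102467.
(1.0102467 − 1)/T = 0.061480, i.e. 6.15%.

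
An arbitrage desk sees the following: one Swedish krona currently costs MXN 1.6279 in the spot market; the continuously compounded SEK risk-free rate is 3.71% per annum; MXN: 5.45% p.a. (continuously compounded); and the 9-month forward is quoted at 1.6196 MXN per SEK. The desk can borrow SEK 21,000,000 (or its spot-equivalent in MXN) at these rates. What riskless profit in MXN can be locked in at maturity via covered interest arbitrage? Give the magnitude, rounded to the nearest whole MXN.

MXN 640,938

T = 9/12 years.
Keep in SEK, deliver into the forward: 21,000,000·1.0282157309·1.6196 = MXN 34,971,262.15.
Swap to MXN now, deposit: 21,000,000·1.6279·1.0417218822 = MXN 35,612,200.09.
The quoted forward undervalues SEK, so borrow SEK, convert to MXN at spot, deposit the MXN at 5.45%, and buy SEK forward at 1.6196 to cover the loan.
The gap between the two covered legs is MXN 640,938.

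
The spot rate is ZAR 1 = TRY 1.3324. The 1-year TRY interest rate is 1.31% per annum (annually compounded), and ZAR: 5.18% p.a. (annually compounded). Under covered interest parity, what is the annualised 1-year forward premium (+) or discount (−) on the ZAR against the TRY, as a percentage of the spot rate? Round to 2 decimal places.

-3.68%

T = 1 year.
No-arbitrage forward: 1.3324 × 1.013100 / 1.051800 = 1.2833756 TRY/ZAR.
(F − S)/S ÷ T = (1.2833756 − 1.3324)/1.3324/1 = -0.036794 → -3.68%.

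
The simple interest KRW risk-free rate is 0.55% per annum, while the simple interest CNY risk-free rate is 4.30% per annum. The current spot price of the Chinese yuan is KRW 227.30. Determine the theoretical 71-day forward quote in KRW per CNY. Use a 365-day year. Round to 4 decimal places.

T = 71/365 years.
Growth of 1 KRW over T: 1 + 0.0055×71/365 = 1.001069863.
Growth of 1 CNY over T: 1 + 0.0430×71/365 = 1.008364384.
So F = 227.3 × 1.001069863 / 1.008364384 = 225.655709 (KRW/CNY).

225.6557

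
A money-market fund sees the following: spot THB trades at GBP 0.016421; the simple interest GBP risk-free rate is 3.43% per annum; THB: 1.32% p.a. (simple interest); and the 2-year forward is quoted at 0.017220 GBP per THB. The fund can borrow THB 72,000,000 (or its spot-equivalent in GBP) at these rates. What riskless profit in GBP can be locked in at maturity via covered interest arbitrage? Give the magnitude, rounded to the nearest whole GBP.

T = 2 years.
Invest the THB and cover forward: 72,000,000 × 1.026400 × 0.017220 = GBP 1,272,571.78.
Convert at spot and invest in GBP: 72,000,000 × 0.016421 × 1.068600 = GBP 1,263,418.60.
The quoted forward overvalues THB, so borrow GBP, buy THB at spot, deposit the THB at 1.32%, and sell the proceeds forward at 0.017220.
Arbitrage profit = |1,272,571.78 − 1,263,418.60| = GBP 9,153.

GBP 9,153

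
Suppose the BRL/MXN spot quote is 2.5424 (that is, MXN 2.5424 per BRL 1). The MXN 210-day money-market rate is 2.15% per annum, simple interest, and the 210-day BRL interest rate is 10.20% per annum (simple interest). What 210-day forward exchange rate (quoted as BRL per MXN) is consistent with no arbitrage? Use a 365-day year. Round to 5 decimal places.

0.41132

T = 210/365 years.
Growth of 1 MXN over T: 1 + 0.0215×210/365 = 1.0123699.
BRL accumulates by 1 + 0.1020×210/365 = 1.0586849.
So F = 2.5424 × 1.0123699 / 1.0586849 = 2.431176 (MXN/BRL).
Invert for BRL per MXN: 1 / 2.431176 = 0.41132.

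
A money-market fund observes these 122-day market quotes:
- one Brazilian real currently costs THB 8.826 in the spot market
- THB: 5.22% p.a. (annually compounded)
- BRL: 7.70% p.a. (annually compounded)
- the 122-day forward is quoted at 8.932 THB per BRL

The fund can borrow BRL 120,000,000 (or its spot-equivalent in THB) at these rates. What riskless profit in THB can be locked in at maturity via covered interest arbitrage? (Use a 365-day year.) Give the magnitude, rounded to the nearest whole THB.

T = 122/365 years.
Route A — deposit BRL, sell forward: 120,000,000 × 1.025104142431 × 8.932 = THB 1,098,747,624.02.
Route B — convert at spot, deposit THB: 120,000,000 × 8.826 × 1.017152990399 = THB 1,077,287,075.19.
The quoted forward overvalues BRL, so borrow THB, buy BRL at spot, deposit the BRL at 7.70%, and sell the proceeds forward at 8.932.
Arbitrage profit = |1,098,747,624.02 − 1,077,287,075.19| = THB 21,460,549.

THB 21,460,549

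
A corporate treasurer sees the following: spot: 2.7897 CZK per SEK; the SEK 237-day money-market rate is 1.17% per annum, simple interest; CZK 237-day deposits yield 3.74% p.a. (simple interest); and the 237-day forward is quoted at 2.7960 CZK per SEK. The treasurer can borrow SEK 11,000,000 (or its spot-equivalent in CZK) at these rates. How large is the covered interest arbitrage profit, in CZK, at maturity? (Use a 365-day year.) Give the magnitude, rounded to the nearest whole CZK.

CZK 442,255

T = 237/365 years.
Invest the SEK and cover forward: 11,000,000 × 1.0075969863 × 2.7960 = CZK 30,989,652.91.
Convert at spot and invest in CZK: 11,000,000 × 2.7897 × 1.0242843836 = CZK 31,431,907.59.
The quoted forward undervalues SEK, so borrow SEK, convert to CZK at spot, deposit the CZK at 3.74%, and buy SEK forward at 2.7960 to cover the loan.
The gap between the two covered legs is CZK 442,255.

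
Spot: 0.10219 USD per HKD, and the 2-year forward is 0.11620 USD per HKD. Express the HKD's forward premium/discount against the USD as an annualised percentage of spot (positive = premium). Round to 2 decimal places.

+6.85%

T = 2 years.
HKD trades forward at +13.70976% vs spot over the period.
Per annum: 0.1370976 / 2 = 0.068549 = 6.85%.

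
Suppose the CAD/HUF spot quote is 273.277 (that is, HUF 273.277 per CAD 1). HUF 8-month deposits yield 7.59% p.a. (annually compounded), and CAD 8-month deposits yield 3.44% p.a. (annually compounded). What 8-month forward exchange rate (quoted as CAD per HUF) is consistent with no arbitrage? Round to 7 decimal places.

T = 8/12 years.
HUF accumulates by (1 + 0.0759)^(8/12) = 1.0499806.
CAD accumulates by (1 + 0.0344)^(8/12) = 1.0228038.
Forward (HUF per CAD) = 273.277 × 1.0499806 / 1.0228038 = 280.5382.
Invert for CAD per HUF: 1 / 280.5382 = 0.0035646.

0.0035646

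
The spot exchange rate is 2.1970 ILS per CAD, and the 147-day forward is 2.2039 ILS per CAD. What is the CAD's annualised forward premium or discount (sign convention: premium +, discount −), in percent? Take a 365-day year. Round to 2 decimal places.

+0.78%

T = 147/365 years.
CAD trades forward at +0.31406% vs spot over the period.
×(1/T) gives 0.78% p.a.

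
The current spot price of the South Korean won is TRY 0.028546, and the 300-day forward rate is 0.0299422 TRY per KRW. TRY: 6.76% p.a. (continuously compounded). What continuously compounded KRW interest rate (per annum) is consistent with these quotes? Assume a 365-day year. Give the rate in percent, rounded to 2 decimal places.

0.95%

T = 300/365 years.
F/S = 0.0299422/0.028546 = 1.0489105 = (growth of TRY) / (growth of KRW).
The TRY side grows by e^(0.0676×300/365) = 1.0571342.
That pins the KRW growth at 1.0078402.
r = ln(1.0078402)/(300/365) = 0.009502 → 0.95%.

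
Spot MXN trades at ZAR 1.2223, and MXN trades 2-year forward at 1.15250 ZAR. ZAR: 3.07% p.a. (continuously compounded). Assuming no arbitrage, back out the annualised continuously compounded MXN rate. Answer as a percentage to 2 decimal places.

6.01%

T = 2 years.
CIP gives F = S · g_ZAR/g_MXN, so g_ZAR/g_MXN = 1.1525/1.2223 = 0.9428945.
ZAR growth factor: e^(0.0307×2) = 1.0633242.
So the MXN growth factor = 1.1277234.
Take logs: ln 1.1277234 / 2 = 0.060100, so 6.01%.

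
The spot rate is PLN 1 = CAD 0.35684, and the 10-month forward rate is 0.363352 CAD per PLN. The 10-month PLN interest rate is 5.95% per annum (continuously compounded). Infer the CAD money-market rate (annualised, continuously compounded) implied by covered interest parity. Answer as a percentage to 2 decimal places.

8.12%

T = 10/12 years.
F/S = 0.363352/0.35684 = 1.0182491 = (growth of CAD) / (growth of PLN).
The PLN side grows by e^(0.0595×10/12) = 1.0508332.
That pins the CAD growth at 1.070010.
r = ln(1.070010)/(10/12) = 0.081202 → 8.12%.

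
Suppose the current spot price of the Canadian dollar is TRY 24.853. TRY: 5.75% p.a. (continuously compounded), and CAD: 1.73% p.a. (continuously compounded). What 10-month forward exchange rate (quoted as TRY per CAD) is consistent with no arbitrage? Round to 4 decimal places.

25.6997

T = 10/12 years.
Growth of 1 TRY over T: e^(0.0575×10/12) = 1.04908323.
CAD growth factor: e^(0.0173×10/12) = 1.01452109.
CIP: F = S · (grow TRY)/(grow CAD) = 24.853 × 1.04908323/1.01452109 = 25.699678 TRY per CAD.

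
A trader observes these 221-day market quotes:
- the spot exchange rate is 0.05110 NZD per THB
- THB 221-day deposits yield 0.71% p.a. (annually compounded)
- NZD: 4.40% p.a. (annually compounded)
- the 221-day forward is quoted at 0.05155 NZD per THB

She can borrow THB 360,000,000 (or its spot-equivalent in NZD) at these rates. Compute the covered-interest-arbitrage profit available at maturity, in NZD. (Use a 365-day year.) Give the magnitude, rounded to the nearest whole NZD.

T = 221/365 years.
Invest the THB and cover forward: 360,000,000 × 1.0042929031 × 0.05155 = NZD 18,637,667.70.
Convert at spot and invest in NZD: 360,000,000 × 0.05110 × 1.0264144742 = NZD 18,881,920.67.
The quoted forward undervalues THB, so borrow THB, convert to NZD at spot, deposit the NZD at 4.40%, and buy THB forward at 0.05155 to cover the loan.
Arbitrage profit = |18,637,667.70 − 18,881,920.67| = NZD 244,253.

NZD 244,253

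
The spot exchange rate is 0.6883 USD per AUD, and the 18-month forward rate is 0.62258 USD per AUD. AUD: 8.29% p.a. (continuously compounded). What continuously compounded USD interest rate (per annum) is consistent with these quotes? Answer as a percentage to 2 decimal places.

T = 18/12 years.
CIP gives F = S · g_USD/g_AUD, so g_USD/g_AUD = 0.62258/0.6883 = 0.9045184.
The AUD side grows by e^(0.0829×18/12) = 1.1324121.
Hence g_USD = 1.0242876.
Take logs: ln 1.0242876 / (18/12) = 0.015998, so 1.60%.

1.60%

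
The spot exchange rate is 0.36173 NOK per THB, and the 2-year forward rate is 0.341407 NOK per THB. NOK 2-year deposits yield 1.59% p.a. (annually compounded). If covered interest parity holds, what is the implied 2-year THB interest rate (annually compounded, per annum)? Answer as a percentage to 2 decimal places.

T = 2 years.
CIP gives F = S · g_NOK/g_THB, so g_NOK/g_THB = 0.341407/0.36173 = 0.9438172.
NOK growth factor: (1 + 0.0159)^2 = 1.0320528.
So the THB growth factor = 1.093488.
Annualise: 1.093488^(1/2) − 1 = 0.045700 = 4.57%.

4.57%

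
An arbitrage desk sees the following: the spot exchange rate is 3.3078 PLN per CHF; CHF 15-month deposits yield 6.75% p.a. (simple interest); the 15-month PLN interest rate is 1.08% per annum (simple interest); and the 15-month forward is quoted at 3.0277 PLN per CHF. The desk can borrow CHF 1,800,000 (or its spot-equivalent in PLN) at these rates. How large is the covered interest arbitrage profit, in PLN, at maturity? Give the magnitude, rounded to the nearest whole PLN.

T = 15/12 years.
Route A — deposit CHF, sell forward: 1,800,000 × 1.084375 × 3.0277 = PLN 5,909,691.94.
Route B — convert at spot, deposit PLN: 1,800,000 × 3.3078 × 1.013500 = PLN 6,034,419.54.
The quoted forward undervalues CHF, so borrow CHF, convert to PLN at spot, deposit the PLN at 1.08%, and buy CHF forward at 3.0277 to cover the loan.
Profit = 6,034,419.54 − 5,909,691.94 = PLN 124,728.

PLN 124,728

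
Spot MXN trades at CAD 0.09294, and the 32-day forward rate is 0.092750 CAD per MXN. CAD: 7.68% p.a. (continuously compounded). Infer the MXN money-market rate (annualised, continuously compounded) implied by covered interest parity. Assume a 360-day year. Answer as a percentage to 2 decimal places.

9.98%

T = 32/360 years.
F/S = 0.09275/0.09294 = 0.9979557 = (growth of CAD) / (growth of MXN).
The CAD side grows by e^(0.0768×32/360) = 1.006850.
So the MXN growth factor = 1.0089125.
Take logs: ln 1.0089125 / (32/360) = 0.099821, so 9.98%.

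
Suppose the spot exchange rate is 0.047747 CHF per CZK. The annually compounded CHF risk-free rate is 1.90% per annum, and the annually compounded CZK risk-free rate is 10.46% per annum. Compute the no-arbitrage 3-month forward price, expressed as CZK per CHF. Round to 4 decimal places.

T = 3/12 years.
Growth of 1 CHF over T: (1 + 0.0190)^(3/12) = 1.00471653.
Growth of 1 CZK over T: (1 + 0.1046)^(3/12) = 1.02518268.
So F = 0.047747 × 1.00471653 / 1.02518268 = 0.046793807 (CHF/CZK).
Invert for CZK per CHF: 1 / 0.046793807 = 21.3703.

21.3703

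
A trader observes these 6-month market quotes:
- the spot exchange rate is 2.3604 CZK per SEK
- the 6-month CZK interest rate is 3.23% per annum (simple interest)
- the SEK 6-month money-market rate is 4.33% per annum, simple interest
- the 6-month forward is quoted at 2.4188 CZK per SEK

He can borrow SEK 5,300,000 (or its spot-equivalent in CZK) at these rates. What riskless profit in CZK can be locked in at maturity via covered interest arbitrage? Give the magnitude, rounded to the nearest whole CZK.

T = 6/12 years.
Keep in SEK, deliver into the forward: 5,300,000·1.021650·2.4188 = CZK 13,097,185.21.
Swap to CZK now, deposit: 5,300,000·2.3604·1.016150 = CZK 12,712,158.44.
The quoted forward overvalues SEK, so borrow CZK, buy SEK at spot, deposit the SEK at 4.33%, and sell the proceeds forward at 2.4188.
Profit = 13,097,185.21 − 12,712,158.44 = CZK 385,027.

CZK 385,027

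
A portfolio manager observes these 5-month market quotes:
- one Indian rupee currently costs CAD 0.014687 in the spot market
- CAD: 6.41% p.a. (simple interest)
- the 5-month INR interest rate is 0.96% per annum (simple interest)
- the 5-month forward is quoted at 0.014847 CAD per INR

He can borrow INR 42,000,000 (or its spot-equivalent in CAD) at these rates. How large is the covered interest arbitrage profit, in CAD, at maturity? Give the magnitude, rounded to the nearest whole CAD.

T = 5/12 years.
Keep in INR, deliver into the forward: 42,000,000·1.004000·0.014847 = CAD 626,068.30.
Swap to CAD now, deposit: 42,000,000·0.014687·1.02670833 = CAD 633,329.14.
The quoted forward undervalues INR, so borrow INR, convert to CAD at spot, deposit the CAD at 6.41%, and buy INR forward at 0.014847 to cover the loan.
Arbitrage profit = |626,068.30 − 633,329.14| = CAD 7,261.

CAD 7,261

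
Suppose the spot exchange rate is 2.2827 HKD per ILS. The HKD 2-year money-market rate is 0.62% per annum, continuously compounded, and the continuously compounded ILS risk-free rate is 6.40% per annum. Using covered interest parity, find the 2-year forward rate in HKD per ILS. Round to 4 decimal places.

T = 2 years.
HKD growth factor: e^(0.0062×2) = 1.0124772.
ILS growth factor: e^(0.0640×2) = 1.136553.
So F = 2.2827 × 1.0124772 / 1.136553 = 2.033501 (HKD/ILS).

2.0335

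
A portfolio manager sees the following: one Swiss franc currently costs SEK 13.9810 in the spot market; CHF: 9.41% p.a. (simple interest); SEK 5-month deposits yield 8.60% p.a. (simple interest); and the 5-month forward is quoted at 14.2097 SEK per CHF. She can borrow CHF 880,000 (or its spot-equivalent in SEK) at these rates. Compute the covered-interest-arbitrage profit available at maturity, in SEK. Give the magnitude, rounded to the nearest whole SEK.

T = 5/12 years.
Keep in CHF, deliver into the forward: 880,000·1.0392083333·14.2097 = SEK 12,994,818.02.
Swap to SEK now, deposit: 880,000·13.9810·1.0358333333 = SEK 12,744,147.53.
The quoted forward overvalues CHF, so borrow SEK, buy CHF at spot, deposit the CHF at 9.41%, and sell the proceeds forward at 14.2097.
The gap between the two covered legs is SEK 250,670.

SEK 250,670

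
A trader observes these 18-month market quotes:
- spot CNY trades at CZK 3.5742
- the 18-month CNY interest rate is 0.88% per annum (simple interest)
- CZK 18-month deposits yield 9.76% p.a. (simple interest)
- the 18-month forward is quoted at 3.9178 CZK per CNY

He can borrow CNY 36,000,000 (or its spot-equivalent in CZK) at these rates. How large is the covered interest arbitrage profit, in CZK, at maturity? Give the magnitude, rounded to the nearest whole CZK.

T = 18/12 years.
Route A — deposit CNY, sell forward: 36,000,000 × 1.013200 × 3.9178 = CZK 142,902,538.56.
Route B — convert at spot, deposit CZK: 36,000,000 × 3.5742 × 1.146400 = CZK 147,508,663.68.
The quoted forward undervalues CNY, so borrow CNY, convert to CZK at spot, deposit the CZK at 9.76%, and buy CNY forward at 3.9178 to cover the loan.
The gap between the two covered legs is CZK 4,606,125.

CZK 4,606,125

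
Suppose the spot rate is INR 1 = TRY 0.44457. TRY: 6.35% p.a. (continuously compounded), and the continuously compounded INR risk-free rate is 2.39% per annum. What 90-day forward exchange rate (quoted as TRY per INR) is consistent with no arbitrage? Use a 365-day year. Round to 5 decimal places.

0.44893

T = 90/365 years.
TRY accumulates by e^(0.0635×90/365) = 1.0157808.
Growth of 1 INR over T: e^(0.0239×90/365) = 1.0059105.
So F = 0.44457 × 1.0157808 / 1.0059105 = 0.4489323 (TRY/INR).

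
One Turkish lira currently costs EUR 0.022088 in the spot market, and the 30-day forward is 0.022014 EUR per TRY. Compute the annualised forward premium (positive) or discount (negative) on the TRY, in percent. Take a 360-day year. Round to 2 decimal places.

-4.02%

T = 30/360 years.
Period premium: (0.022014 − 0.022088)/0.022088 = -0.0033502.
Annualise by dividing by T: -0.0033502 / (30/360) = -0.040202 → -4.02%.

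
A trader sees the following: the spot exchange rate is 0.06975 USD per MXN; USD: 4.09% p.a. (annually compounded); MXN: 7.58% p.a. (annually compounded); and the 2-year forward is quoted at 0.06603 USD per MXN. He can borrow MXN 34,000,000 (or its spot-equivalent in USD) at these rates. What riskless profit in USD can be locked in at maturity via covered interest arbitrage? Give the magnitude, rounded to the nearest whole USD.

T = 2 years.
Keep in MXN, deliver into the forward: 34,000,000·1.15734564·0.06603 = USD 2,598,264.11.
Swap to USD now, deposit: 34,000,000·0.06975·1.08347281 = USD 2,569,455.77.
The quoted forward overvalues MXN, so borrow USD, buy MXN at spot, deposit the MXN at 7.58%, and sell the proceeds forward at 0.06603.
Arbitrage profit = |2,598,264.11 − 2,569,455.77| = USD 28,808.

USD 28,808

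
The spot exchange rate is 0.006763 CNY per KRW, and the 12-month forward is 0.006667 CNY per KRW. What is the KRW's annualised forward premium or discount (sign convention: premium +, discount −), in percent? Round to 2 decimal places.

T = 1 year.
KRW trades forward at -1.41949% vs spot over the period.
Annualise by dividing by T: -0.0141949 / 1 = -0.014195 → -1.42%.

-1.42%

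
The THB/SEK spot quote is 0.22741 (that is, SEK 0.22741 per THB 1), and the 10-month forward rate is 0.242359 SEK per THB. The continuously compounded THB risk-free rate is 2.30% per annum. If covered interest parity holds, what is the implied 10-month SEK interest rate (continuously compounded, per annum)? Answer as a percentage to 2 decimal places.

9.94%

T = 10/12 years.
By CIP, F/S equals the SEK-to-THB growth ratio: 0.242359/0.22741 = 1.0657359.
The THB side grows by e^(0.0230×10/12) = 1.0193515.
That pins the SEK growth at 1.0863595.
r = ln(1.0863595)/(10/12) = 0.099399 → 9.94%.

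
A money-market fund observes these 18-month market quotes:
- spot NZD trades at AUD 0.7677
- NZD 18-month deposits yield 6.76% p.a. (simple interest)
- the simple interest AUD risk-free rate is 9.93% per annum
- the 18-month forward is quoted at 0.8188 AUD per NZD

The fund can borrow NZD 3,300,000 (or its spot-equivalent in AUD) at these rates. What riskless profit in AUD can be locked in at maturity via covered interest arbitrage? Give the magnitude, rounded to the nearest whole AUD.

AUD 65,265

T = 18/12 years.
Invest the NZD and cover forward: 3,300,000 × 1.101400 × 0.8188 = AUD 2,976,026.86.
Convert at spot and invest in AUD: 3,300,000 × 0.7677 × 1.148950 = AUD 2,910,761.42.
The quoted forward overvalues NZD, so borrow AUD, buy NZD at spot, deposit the NZD at 6.76%, and sell the proceeds forward at 0.8188.
The gap between the two covered legs is AUD 65,265.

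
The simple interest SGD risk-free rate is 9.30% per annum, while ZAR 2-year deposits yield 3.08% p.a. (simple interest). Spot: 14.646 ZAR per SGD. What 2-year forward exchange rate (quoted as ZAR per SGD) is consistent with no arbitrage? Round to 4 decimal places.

T = 2 years.
Growth of 1 ZAR over T: 1 + 0.0308×2 = 1.061600.
Growth of 1 SGD over T: 1 + 0.0930×2 = 1.186000.
CIP: F = S · (grow ZAR)/(grow SGD) = 14.646 × 1.061600/1.186000 = 13.109775 ZAR per SGD.

13.1098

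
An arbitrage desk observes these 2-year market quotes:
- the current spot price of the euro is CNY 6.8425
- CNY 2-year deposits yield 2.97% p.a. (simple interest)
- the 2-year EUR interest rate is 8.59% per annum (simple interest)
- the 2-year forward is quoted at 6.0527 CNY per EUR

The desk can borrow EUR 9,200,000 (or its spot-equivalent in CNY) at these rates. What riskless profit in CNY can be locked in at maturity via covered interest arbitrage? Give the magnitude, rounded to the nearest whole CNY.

T = 2 years.
Route A — deposit EUR, sell forward: 9,200,000 × 1.171800 × 6.0527 = CNY 65,251,495.51.
Route B — convert at spot, deposit CNY: 9,200,000 × 6.8425 × 1.059400 = CNY 66,690,289.40.
The quoted forward undervalues EUR, so borrow EUR, convert to CNY at spot, deposit the CNY at 2.97%, and buy EUR forward at 6.0527 to cover the loan.
Arbitrage profit = |65,251,495.51 − 66,690,289.40| = CNY 1,438,794.

CNY 1,438,794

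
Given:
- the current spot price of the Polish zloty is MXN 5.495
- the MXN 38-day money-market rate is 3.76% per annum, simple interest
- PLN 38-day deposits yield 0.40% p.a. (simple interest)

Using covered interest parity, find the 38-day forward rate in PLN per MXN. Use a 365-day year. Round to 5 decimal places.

T = 38/365 years.
MXN accumulates by 1 + 0.0376×38/365 = 1.0039145.
PLN growth factor: 1 + 0.0040×38/365 = 1.0004164.
Forward (MXN per PLN) = 5.495 × 1.0039145 / 1.0004164 = 5.514214.
Quoted the other way: 1/5.514214 = 0.18135 PLN per MXN.

0.18135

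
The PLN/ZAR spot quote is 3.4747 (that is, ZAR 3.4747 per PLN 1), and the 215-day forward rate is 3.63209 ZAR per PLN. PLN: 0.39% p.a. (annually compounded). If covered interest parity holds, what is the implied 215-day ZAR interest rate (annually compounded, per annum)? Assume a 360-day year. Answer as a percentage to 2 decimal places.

8.12%

T = 215/360 years.
F/S = 3.63209/3.4747 = 1.0452960 = (growth of ZAR) / (growth of PLN).
PLN growth factor: (1 + 0.0039)^(215/360) = 1.0023273.
That pins the ZAR growth at 1.0477287.
Annualise: 1.0477287^(360/215) − 1 = 0.081198 = 8.12%.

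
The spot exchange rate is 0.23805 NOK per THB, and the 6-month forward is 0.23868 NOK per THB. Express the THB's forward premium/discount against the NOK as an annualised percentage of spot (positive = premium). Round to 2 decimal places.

T = 6/12 years.
Period premium: (0.23868 − 0.23805)/0.23805 = 0.0026465.
Per annum: 0.0026465 / (6/12) = 0.005293 = 0.53%.

+0.53%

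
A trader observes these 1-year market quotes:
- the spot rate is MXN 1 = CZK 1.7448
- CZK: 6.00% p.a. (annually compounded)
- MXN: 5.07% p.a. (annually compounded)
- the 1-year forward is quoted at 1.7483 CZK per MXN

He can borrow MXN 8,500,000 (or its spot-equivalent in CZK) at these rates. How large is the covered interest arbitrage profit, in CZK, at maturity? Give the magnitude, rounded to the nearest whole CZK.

CZK 106,668

T = 1 year.
Route A — deposit MXN, sell forward: 8,500,000 × 1.050700 × 1.7483 = CZK 15,613,979.89.
Route B — convert at spot, deposit CZK: 8,500,000 × 1.7448 × 1.060000 = CZK 15,720,648.00.
The quoted forward undervalues MXN, so borrow MXN, convert to CZK at spot, deposit the CZK at 6.00%, and buy MXN forward at 1.7483 to cover the loan.
Profit = 15,720,648.00 − 15,613,979.89 = CZK 106,668.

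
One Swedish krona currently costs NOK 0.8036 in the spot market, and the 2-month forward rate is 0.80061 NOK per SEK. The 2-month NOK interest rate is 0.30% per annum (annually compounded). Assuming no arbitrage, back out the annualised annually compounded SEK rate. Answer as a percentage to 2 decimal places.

2.57%

T = 2/12 years.
CIP gives F = S · g_NOK/g_SEK, so g_NOK/g_SEK = 0.80061/0.8036 = 0.9962792.
The NOK side grows by (1 + 0.0030)^(2/12) = 1.0004994.
So the SEK growth factor = 1.004236.
Annualise: 1.004236^(12/2) − 1 = 0.025687 = 2.57%.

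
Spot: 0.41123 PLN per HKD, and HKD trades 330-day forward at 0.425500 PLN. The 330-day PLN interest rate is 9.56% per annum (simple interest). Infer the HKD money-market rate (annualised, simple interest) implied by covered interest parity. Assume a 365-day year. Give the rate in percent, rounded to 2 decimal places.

5.53%

T = 330/365 years.
F/S = 0.4255/0.41123 = 1.0347008 = (growth of PLN) / (growth of HKD).
PLN growth factor: 1 + 0.0956×330/365 = 1.0864329.
So the HKD growth factor = 1.0499972.
(1.0499972 − 1)/T = 0.055300, i.e. 5.53%.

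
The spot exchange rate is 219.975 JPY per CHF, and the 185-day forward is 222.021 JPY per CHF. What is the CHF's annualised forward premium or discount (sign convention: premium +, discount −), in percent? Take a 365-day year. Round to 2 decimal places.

T = 185/365 years.
Period premium: (222.021 − 219.975)/219.975 = 0.0093011.
Per annum: 0.0093011 / (185/365) = 0.018351 = 1.84%.

+1.84%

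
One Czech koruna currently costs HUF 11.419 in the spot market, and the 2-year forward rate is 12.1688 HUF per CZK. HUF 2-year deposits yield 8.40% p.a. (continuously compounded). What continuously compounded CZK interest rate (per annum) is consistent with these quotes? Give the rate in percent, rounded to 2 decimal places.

5.22%

T = 2 years.
F/S = 12.1688/11.419 = 1.0656625 = (growth of HUF) / (growth of CZK).
HUF growth factor: e^(0.0840×2) = 1.1829366.
That pins the CZK growth at 1.1100481.
Take logs: ln 1.1100481 / 2 = 0.052202, so 5.22%.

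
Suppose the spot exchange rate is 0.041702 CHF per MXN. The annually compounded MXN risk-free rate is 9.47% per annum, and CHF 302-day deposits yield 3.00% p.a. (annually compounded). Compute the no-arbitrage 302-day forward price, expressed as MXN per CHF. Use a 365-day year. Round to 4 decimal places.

25.2194

T = 302/365 years.
Growth of 1 CHF over T: (1 + 0.0300)^(302/365) = 1.02475839.
MXN growth factor: (1 + 0.0947)^(302/365) = 1.0777367.
Forward (CHF per MXN) = 0.041702 × 1.02475839 / 1.0777367 = 0.039652055.
Quoted the other way: 1/0.039652055 = 25.2194 MXN per CHF.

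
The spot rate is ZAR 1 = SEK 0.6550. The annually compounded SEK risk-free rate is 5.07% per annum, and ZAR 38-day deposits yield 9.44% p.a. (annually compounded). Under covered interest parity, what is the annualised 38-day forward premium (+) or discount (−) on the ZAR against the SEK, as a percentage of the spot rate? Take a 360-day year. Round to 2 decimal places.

-4.07%

T = 38/360 years.
F = S · g_SEK/g_ZAR = 0.655 × 1.0052341/1.0095672 = 0.6521887.
Annualised premium = (F − S)/S × (1/T) = (0.6521887 − 0.655)/0.655 ÷ (38/360) = -4.07%.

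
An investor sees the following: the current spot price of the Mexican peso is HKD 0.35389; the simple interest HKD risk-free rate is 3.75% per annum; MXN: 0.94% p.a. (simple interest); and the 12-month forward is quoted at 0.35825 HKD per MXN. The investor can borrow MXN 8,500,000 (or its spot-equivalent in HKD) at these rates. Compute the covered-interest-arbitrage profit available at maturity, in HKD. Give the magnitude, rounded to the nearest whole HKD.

T = 1 year.
Invest the MXN and cover forward: 8,500,000 × 1.009400 × 0.35825 = HKD 3,073,749.18.
Convert at spot and invest in HKD: 8,500,000 × 0.35389 × 1.037500 = HKD 3,120,867.44.
The quoted forward undervalues MXN, so borrow MXN, convert to HKD at spot, deposit the HKD at 3.75%, and buy MXN forward at 0.35825 to cover the loan.
Arbitrage profit = |3,073,749.18 − 3,120,867.44| = HKD 47,118.

HKD 47,118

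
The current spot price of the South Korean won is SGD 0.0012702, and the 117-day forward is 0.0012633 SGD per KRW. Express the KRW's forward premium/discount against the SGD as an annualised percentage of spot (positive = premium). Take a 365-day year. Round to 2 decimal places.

T = 117/365 years.
Period premium: (0.0012633 − 0.0012702)/0.0012702 = -0.0054322.
Annualise by dividing by T: -0.0054322 / (117/365) = -0.016947 → -1.69%.

-1.69%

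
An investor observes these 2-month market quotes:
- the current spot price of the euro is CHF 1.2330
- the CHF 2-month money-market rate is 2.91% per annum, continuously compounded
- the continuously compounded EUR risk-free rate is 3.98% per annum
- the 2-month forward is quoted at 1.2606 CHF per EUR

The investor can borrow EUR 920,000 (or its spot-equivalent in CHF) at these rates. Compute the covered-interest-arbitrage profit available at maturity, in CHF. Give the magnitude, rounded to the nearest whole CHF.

T = 2/12 years.
Invest the EUR and cover forward: 920,000 × 1.006655383 × 1.2606 = CHF 1,167,470.59.
Convert at spot and invest in CHF: 920,000 × 1.2330 × 1.00486178 = CHF 1,139,875.01.
The quoted forward overvalues EUR, so borrow CHF, buy EUR at spot, deposit the EUR at 3.98%, and sell the proceeds forward at 1.2606.
The gap between the two covered legs is CHF 27,596.

CHF 27,596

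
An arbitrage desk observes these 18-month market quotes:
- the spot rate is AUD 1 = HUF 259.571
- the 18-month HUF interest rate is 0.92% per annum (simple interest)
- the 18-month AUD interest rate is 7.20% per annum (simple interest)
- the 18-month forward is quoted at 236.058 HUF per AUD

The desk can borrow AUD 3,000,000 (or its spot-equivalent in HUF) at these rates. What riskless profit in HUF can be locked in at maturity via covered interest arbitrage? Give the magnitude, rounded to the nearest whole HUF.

T = 18/12 years.
Invest the AUD and cover forward: 3,000,000 × 1.108000 × 236.058 = HUF 784,656,792.00.
Convert at spot and invest in HUF: 3,000,000 × 259.571 × 1.013800 = HUF 789,459,239.40.
The quoted forward undervalues AUD, so borrow AUD, convert to HUF at spot, deposit the HUF at 0.92%, and buy AUD forward at 236.058 to cover the loan.
Profit = 789,459,239.40 − 784,656,792.00 = HUF 4,802,447.

HUF 4,802,447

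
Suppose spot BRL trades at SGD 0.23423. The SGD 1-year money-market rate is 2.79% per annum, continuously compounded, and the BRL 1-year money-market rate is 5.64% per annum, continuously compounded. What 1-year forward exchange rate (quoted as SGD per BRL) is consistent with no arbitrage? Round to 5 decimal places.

0.22765

T = 1 year.
SGD growth factor: e^(0.0279×1) = 1.0282928.
BRL accumulates by e^(0.0564×1) = 1.0580208.
Forward (SGD per BRL) = 0.23423 × 1.0282928 / 1.0580208 = 0.2276487.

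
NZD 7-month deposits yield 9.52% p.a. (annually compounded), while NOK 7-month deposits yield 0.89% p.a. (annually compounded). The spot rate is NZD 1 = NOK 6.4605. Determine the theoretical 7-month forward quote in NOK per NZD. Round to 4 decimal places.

6.1585

T = 7/12 years.
NOK accumulates by (1 + 0.0089)^(7/12) = 1.0051821.
NZD accumulates by (1 + 0.0952)^(7/12) = 1.0544788.
CIP: F = S · (grow NOK)/(grow NZD) = 6.4605 × 1.0051821/1.0544788 = 6.158473 NOK per NZD.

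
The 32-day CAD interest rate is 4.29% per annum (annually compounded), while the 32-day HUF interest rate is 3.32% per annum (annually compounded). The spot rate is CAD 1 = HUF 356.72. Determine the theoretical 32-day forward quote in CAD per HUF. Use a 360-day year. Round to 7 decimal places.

0.0028056

T = 32/360 years.
HUF accumulates by (1 + 0.0332)^(32/360) = 1.0029074.
CAD growth factor: (1 + 0.0429)^(32/360) = 1.0037408.
So F = 356.72 × 1.0029074 / 1.0037408 = 356.4238 (HUF/CAD).
Quoted the other way: 1/356.4238 = 0.0028056 CAD per HUF.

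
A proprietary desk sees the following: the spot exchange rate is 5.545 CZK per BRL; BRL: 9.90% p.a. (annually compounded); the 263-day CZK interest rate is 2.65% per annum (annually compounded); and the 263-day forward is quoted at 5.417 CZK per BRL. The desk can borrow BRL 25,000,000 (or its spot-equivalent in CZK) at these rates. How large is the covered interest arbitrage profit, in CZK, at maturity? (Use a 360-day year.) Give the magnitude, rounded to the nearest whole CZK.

CZK 3,794,895

T = 263/360 years.
Route A — deposit BRL, sell forward: 25,000,000 × 1.07139864298 × 5.417 = CZK 145,094,161.23.
Route B — convert at spot, deposit CZK: 25,000,000 × 5.545 × 1.01929136891 = CZK 141,299,266.02.
The quoted forward overvalues BRL, so borrow CZK, buy BRL at spot, deposit the BRL at 9.90%, and sell the proceeds forward at 5.417.
Arbitrage profit = |145,094,161.23 − 141,299,266.02| = CZK 3,794,895.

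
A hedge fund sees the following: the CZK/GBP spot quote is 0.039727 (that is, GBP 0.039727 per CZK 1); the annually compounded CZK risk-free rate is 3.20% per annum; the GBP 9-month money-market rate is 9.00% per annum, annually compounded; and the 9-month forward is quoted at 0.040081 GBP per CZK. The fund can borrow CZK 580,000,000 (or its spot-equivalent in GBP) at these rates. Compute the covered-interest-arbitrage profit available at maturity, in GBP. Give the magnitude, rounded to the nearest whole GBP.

GBP 777,395

T = 9/12 years.
Route A — deposit CZK, sell forward: 580,000,000 × 1.0239052574 × 0.040081 = GBP 23,802,705.04.
Route B — convert at spot, deposit GBP: 580,000,000 × 0.039727 × 1.0667677392 = GBP 24,580,099.55.
The quoted forward undervalues CZK, so borrow CZK, convert to GBP at spot, deposit the GBP at 9.00%, and buy CZK forward at 0.040081 to cover the loan.
The gap between the two covered legs is GBP 777,395.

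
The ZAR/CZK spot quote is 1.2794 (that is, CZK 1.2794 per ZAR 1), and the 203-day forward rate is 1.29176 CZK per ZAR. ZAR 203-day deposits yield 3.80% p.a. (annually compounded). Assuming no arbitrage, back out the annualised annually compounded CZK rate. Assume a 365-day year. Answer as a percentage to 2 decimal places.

5.61%

T = 203/365 years.
F/S = 1.29176/1.2794 = 1.0096608 = (growth of CZK) / (growth of ZAR).
The ZAR side grows by (1 + 0.0380)^(203/365) = 1.0209592.
So the CZK growth factor = 1.0308225.
r = 1.0308225^(365/203) − 1 = 0.056100 → 5.61%.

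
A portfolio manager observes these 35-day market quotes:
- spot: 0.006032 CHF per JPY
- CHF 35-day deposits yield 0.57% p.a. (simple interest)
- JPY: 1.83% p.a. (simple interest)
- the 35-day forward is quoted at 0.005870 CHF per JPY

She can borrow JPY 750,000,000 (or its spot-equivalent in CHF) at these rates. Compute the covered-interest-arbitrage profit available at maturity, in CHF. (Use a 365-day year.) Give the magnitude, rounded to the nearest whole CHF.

T = 35/365 years.
Route A — deposit JPY, sell forward: 750,000,000 × 1.001754795 × 0.005870 = CHF 4,410,225.48.
Route B — convert at spot, deposit CHF: 750,000,000 × 0.006032 × 1.000546575 = CHF 4,526,472.71.
The quoted forward undervalues JPY, so borrow JPY, convert to CHF at spot, deposit the CHF at 0.57%, and buy JPY forward at 0.005870 to cover the loan.
The gap between the two covered legs is CHF 116,247.

CHF 116,247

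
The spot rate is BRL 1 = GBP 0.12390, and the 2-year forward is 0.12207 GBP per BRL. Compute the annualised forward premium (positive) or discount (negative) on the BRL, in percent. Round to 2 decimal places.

T = 2 years.
(F − S)/S = (0.12207 − 0.1239)/0.1239 = -0.0147700.
×(1/T) gives -0.74% p.a.

-0.74%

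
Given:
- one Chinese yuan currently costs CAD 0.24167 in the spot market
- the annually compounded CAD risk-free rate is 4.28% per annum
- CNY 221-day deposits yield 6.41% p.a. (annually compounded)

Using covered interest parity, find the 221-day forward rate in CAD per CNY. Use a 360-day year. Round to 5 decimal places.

T = 221/360 years.
CAD accumulates by (1 + 0.0428)^(221/360) = 1.0260615.
CNY accumulates by (1 + 0.0641)^(221/360) = 1.0388772.
Forward (CAD per CNY) = 0.24167 × 1.0260615 / 1.0388772 = 0.2386887.

0.23869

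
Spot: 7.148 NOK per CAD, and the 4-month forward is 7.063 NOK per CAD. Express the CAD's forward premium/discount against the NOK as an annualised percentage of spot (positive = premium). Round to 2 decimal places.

T = 4/12 years.
(F − S)/S = (7.063 − 7.148)/7.148 = -0.0118914.
Per annum: -0.0118914 / (4/12) = -0.035674 = -3.57%.

-3.57%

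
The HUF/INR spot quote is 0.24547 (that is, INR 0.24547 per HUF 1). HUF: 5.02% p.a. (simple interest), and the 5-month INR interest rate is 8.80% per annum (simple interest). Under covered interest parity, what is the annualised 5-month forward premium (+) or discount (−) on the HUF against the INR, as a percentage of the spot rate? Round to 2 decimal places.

+3.70%

T = 5/12 years.
CIP forward (INR per HUF) = 0.24547 × 1.0366667/1.0209167 = 0.24925694.
Annualised premium = (F − S)/S × (1/T) = (0.24925694 − 0.24547)/0.24547 ÷ (5/12) = 3.70%.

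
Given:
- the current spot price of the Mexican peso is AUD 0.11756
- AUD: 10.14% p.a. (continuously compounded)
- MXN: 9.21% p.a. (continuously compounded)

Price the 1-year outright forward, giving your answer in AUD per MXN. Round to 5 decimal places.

0.11866

T = 1 year.
AUD growth factor: e^(0.1014×1) = 1.1067192.
MXN accumulates by e^(0.0921×1) = 1.0964745.
CIP: F = S · (grow AUD)/(grow MXN) = 0.11756 × 1.1067192/1.0964745 = 0.1186584 AUD per MXN.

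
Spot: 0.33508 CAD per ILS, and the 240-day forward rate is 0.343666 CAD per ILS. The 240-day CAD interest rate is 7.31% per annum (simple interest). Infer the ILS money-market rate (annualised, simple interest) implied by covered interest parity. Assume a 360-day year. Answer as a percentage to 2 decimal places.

3.38%

T = 240/360 years.
CIP gives F = S · g_CAD/g_ILS, so g_CAD/g_ILS = 0.343666/0.33508 = 1.0256237.
CAD growth factor: 1 + 0.0731×240/360 = 1.0487333.
Hence g_ILS = 1.0225322.
(1.0225322 − 1)/T = 0.033798, i.e. 3.38%.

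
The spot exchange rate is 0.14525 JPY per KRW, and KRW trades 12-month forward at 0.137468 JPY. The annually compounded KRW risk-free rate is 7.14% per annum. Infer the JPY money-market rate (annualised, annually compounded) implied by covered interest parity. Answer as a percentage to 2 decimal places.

T = 1 year.
F/S = 0.137468/0.14525 = 0.9464234 = (growth of JPY) / (growth of KRW).
The KRW side grows by (1 + 0.0714)^1 = 1.071400.
So the JPY growth factor = 1.013998.
Annualise: 1.013998^(1/1) − 1 = 0.013998 = 1.40%.

1.40%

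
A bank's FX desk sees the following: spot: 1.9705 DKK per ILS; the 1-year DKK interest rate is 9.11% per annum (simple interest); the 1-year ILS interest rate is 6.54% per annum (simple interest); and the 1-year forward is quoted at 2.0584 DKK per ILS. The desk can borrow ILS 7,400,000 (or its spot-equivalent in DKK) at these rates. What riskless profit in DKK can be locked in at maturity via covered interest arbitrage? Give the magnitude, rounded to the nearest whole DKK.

T = 1 year.
Keep in ILS, deliver into the forward: 7,400,000·1.065400·2.0584 = DKK 16,228,343.26.
Swap to DKK now, deposit: 7,400,000·1.9705·1.091100 = DKK 15,910,092.87.
The quoted forward overvalues ILS, so borrow DKK, buy ILS at spot, deposit the ILS at 6.54%, and sell the proceeds forward at 2.0584.
The gap between the two covered legs is DKK 318,250.

DKK 318,250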